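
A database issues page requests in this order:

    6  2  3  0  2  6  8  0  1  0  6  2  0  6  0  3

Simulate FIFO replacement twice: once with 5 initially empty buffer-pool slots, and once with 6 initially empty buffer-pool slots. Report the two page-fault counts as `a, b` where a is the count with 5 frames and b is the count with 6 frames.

5 frames: F F F F . . F . F . F F . . . F → 9 faults.
6 frames: F F F F . . F . F . . . . . . . → 6 faults.
6 < 9: adding a frame reduced faults, as is typical.

9, 6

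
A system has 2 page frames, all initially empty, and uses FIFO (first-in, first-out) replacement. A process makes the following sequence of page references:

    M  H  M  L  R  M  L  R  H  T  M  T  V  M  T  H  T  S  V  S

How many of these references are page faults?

M: fault, frames (M)
H: fault, frames (M H)
M: hit
L: fault, evict M, frames (H L)
R: fault, evict H, frames (L R)
M: fault, evict L, frames (R M)
L: fault, evict R, frames (M L)
R: fault, evict M, frames (L R)
H: fault, evict L, frames (R H)
T: fault, evict R, frames (H T)
M: fault, evict H, frames (T M)
T: hit
V: fault, evict T, frames (M V)
M: hit
T: fault, evict M, frames (V T)
H: fault, evict V, frames (T H)
T: hit
S: fault, evict T, frames (H S)
V: fault, evict H, frames (S V)
S: hit
Page faults: 15.

15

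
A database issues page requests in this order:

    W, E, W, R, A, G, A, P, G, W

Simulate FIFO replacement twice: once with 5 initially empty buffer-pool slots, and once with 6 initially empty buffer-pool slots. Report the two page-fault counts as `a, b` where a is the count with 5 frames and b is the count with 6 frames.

7, 6

5 frames: F F . F F F . F . F → 7 faults.
6 frames: F F . F F F . F . . → 6 faults.
6 < 7: adding a frame reduced faults, as is typical.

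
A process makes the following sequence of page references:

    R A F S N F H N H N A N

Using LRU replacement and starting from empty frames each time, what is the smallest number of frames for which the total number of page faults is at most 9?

2

f=1: 12 faults
f=2: 9 faults
f=3: 7 faults
f=4: 7 faults
f=5: 6 faults
f=6: 6 faults
Smallest f with faults ≤ 9 is 2.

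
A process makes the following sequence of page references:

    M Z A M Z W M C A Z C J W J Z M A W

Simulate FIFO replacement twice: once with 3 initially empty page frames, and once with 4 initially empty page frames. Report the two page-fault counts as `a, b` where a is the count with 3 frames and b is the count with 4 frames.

3 frames: F F F . . F F F F F . F F . . F F . → 12 faults.
4 frames: F F F . . F . F . . . F . . F F F F → 10 faults.
10 < 12: adding a frame reduced faults, as is typical.

12, 10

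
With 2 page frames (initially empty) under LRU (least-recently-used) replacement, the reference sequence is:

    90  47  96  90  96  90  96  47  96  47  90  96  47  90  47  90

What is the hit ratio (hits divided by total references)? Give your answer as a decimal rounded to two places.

90 -> miss, frames (90)
47 -> miss, frames (90 47)
96 -> miss, evict 90, frames (47 96)
90 -> miss, evict 47, frames (96 90)
96 -> hit
90 -> hit
96 -> hit
47 -> miss, evict 90, frames (96 47)
96 -> hit
47 -> hit
90 -> miss, evict 96, frames (47 90)
96 -> miss, evict 47, frames (90 96)
47 -> miss, evict 90, frames (96 47)
90 -> miss, evict 96, frames (47 90)
47 -> hit
90 -> hit
Hits: 7 of 16 references → 7/16 = 0.4375.

0.44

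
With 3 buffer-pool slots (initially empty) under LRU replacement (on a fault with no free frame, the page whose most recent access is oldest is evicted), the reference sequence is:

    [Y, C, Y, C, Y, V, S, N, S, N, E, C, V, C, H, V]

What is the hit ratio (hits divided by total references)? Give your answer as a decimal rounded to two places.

Y: miss, frames [Y]
C: miss, frames [Y, C]
Y: hit
C: hit
Y: hit
V: miss, frames [C, Y, V]
S: miss, evict C, frames [Y, V, S]
N: miss, evict Y, frames [V, S, N]
S: hit
N: hit
E: miss, evict V, frames [S, N, E]
C: miss, evict S, frames [N, E, C]
V: miss, evict N, frames [E, C, V]
C: hit
H: miss, evict E, frames [V, C, H]
V: hit
Hits: 7 of 16 references → 7/16 = 0.4375.

0.44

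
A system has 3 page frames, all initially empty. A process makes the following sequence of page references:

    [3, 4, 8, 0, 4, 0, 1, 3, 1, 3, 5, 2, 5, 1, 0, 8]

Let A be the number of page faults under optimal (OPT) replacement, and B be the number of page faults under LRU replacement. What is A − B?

Under OPT: F F F F . . F . . . F F . . F F → 9 faults.
Under LRU: F F F F . . F F . . F F . F F F → 11 faults.
A − B = 9 − 11 = -2.

-2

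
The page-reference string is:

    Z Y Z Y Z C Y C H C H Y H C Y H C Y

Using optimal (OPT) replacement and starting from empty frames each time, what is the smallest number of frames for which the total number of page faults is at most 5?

f=1: 18 faults
f=2: 8 faults
f=3: 4 faults
f=4: 4 faults
Smallest f with faults ≤ 5 is 3.

3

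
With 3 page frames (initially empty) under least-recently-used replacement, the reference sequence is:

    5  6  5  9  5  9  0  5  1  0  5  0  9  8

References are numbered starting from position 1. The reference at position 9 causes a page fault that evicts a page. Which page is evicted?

9

pos 1: 5 → miss, frames (5)
pos 2: 6 → miss, frames (5 6)
pos 3: 5 → hit
pos 4: 9 → miss, frames (6 5 9)
pos 5: 5 → hit
pos 6: 9 → hit
pos 7: 0 → miss, evict 6, frames (5 9 0)
pos 8: 5 → hit
pos 9: 1 → miss, evict 9, frames (0 5 1)
At position 9, page 9 is evicted.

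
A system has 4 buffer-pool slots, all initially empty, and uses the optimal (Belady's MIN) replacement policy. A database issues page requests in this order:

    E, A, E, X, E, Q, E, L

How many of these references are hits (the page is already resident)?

3

E → fault, frames {E}
A → fault, frames {E,A}
E → hit
X → fault, frames {E,A,X}
E → hit
Q → fault, frames {E,A,X,Q}
E → hit
L → fault, evict Q, frames {E,A,X,L}
Hits: 3.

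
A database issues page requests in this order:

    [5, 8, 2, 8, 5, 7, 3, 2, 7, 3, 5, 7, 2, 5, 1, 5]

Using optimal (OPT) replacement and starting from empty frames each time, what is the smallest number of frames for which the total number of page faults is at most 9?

3

f=1: 16 faults
f=2: 10 faults
f=3: 7 faults
f=4: 6 faults
f=5: 6 faults
f=6: 6 faults
Smallest f with faults ≤ 9 is 3.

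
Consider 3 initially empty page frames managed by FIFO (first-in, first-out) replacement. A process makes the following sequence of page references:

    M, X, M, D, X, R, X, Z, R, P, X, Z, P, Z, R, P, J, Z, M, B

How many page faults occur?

12

M → fault, frames (M)
X → fault, frames (M X)
M → hit
D → fault, frames (M X D)
X → hit
R → fault, evict M, frames (X D R)
X → hit
Z → fault, evict X, frames (D R Z)
R → hit
P → fault, evict D, frames (R Z P)
X → fault, evict R, frames (Z P X)
Z → hit
P → hit
Z → hit
R → fault, evict Z, frames (P X R)
P → hit
J → fault, evict P, frames (X R J)
Z → fault, evict X, frames (R J Z)
M → fault, evict R, frames (J Z M)
B → fault, evict J, frames (Z M B)
Page faults: 12.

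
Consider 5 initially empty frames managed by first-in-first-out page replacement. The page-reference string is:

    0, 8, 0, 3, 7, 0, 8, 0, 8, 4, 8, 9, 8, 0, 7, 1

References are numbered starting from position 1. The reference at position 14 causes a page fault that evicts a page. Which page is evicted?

8

pos 1: 0 → miss, frames {0}
pos 2: 8 → miss, frames {0,8}
pos 3: 0 → hit
pos 4: 3 → miss, frames {0,8,3}
pos 5: 7 → miss, frames {0,8,3,7}
pos 6: 0 → hit
pos 7: 8 → hit
pos 8: 0 → hit
pos 9: 8 → hit
pos 10: 4 → miss, frames {0,8,3,7,4}
pos 11: 8 → hit
pos 12: 9 → miss, evict 0, frames {8,3,7,4,9}
pos 13: 8 → hit
pos 14: 0 → miss, evict 8, frames {3,7,4,9,0}
At position 14, page 8 is evicted.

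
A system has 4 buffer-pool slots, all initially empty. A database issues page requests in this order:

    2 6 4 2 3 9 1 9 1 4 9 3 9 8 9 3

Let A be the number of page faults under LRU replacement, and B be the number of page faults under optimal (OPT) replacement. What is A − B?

Under LRU: F F F . F F F . . F . . . F . . → 8 faults.
Under OPT: F F F . F F F . . . . . . F . . → 7 faults.
A − B = 8 − 7 = 1.

1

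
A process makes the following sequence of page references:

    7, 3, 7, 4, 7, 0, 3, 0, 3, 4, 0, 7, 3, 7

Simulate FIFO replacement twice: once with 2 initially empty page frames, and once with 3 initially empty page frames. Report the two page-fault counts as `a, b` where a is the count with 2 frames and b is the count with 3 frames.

10, 6

2 frames: F F . F F F F . . F F F F . → 10 faults.
3 frames: F F . F . F . . . . . F F . → 6 faults.
6 < 10: adding a frame reduced faults, as is typical.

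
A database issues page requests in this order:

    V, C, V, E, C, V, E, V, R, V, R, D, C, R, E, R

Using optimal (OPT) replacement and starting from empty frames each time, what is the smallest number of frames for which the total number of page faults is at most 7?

f=1: 16 faults
f=2: 8 faults
f=3: 6 faults
f=4: 5 faults
f=5: 5 faults
Smallest f with faults ≤ 7 is 3.

3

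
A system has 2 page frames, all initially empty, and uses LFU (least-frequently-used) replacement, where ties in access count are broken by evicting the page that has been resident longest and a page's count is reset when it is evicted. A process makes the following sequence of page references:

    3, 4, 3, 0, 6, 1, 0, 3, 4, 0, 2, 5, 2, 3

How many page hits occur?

3

3 -> fault, frames (3)
4 -> fault, frames (3 4)
3 -> hit
0 -> fault, evict 4, frames (3 0)
6 -> fault, evict 0, frames (3 6)
1 -> fault, evict 6, frames (3 1)
0 -> fault, evict 1, frames (3 0)
3 -> hit
4 -> fault, evict 0, frames (3 4)
0 -> fault, evict 4, frames (3 0)
2 -> fault, evict 0, frames (3 2)
5 -> fault, evict 2, frames (3 5)
2 -> fault, evict 5, frames (3 2)
3 -> hit
Hits: 3.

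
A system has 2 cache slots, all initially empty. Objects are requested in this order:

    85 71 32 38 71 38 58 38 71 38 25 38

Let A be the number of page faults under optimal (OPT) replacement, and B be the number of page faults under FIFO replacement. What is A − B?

Under OPT: F F F F . . F . F . F . → 7 faults.
Under FIFO: F F F F F . F F F . F F → 10 faults.
A − B = 7 − 10 = -3.

-3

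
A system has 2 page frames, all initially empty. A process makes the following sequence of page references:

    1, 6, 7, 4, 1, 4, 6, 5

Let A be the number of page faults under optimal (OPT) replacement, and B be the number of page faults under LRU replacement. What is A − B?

Under OPT: F F F F . . F F → 6 faults.
Under LRU: F F F F F . F F → 7 faults.
A − B = 6 − 7 = -1.

-1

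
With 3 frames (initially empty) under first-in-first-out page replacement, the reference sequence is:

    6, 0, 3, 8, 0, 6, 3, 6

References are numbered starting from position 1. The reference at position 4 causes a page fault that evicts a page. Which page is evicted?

6

pos 1: 6: miss, frames {6}
pos 2: 0: miss, frames {6,0}
pos 3: 3: miss, frames {6,0,3}
pos 4: 8: miss, evict 6, frames {0,3,8}
At position 4, page 6 is evicted.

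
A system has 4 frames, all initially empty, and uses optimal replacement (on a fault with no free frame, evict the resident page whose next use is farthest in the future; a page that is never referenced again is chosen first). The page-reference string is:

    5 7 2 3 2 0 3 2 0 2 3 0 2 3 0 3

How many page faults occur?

5

5 → miss, frames (5)
7 → miss, frames (5 7)
2 → miss, frames (5 7 2)
3 → miss, frames (5 7 2 3)
2 → hit
0 → miss, evict 7, frames (5 2 3 0)
3 → hit
2 → hit
0 → hit
2 → hit
3 → hit
0 → hit
2 → hit
3 → hit
0 → hit
3 → hit
Page faults: 5.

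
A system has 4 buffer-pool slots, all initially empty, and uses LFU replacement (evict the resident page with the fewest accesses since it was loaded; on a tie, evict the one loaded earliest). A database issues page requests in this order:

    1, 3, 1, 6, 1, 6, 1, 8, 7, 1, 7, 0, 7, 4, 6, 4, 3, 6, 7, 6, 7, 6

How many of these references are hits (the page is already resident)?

1 -> fault, frames (1)
3 -> fault, frames (1 3)
1 -> hit
6 -> fault, frames (1 3 6)
1 -> hit
6 -> hit
1 -> hit
8 -> fault, frames (1 3 6 8)
7 -> fault, evict 3, frames (1 6 8 7)
1 -> hit
7 -> hit
0 -> fault, evict 8, frames (1 6 7 0)
7 -> hit
4 -> fault, evict 0, frames (1 6 7 4)
6 -> hit
4 -> hit
3 -> fault, evict 4, frames (1 6 7 3)
6 -> hit
7 -> hit
6 -> hit
7 -> hit
6 -> hit
Hits: 14.

14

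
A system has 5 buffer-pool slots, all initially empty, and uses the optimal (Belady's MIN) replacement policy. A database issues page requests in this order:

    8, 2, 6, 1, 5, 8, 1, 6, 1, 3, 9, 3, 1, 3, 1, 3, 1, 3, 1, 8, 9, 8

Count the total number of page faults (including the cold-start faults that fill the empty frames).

7

8: miss, frames [8]
2: miss, frames [8, 2]
6: miss, frames [8, 2, 6]
1: miss, frames [8, 2, 6, 1]
5: miss, frames [8, 2, 6, 1, 5]
8: hit
1: hit
6: hit
1: hit
3: miss, evict 5, frames [8, 2, 6, 1, 3]
9: miss, evict 6, frames [8, 2, 1, 3, 9]
3: hit
1: hit
3: hit
1: hit
3: hit
1: hit
3: hit
1: hit
8: hit
9: hit
8: hit
Page faults: 7.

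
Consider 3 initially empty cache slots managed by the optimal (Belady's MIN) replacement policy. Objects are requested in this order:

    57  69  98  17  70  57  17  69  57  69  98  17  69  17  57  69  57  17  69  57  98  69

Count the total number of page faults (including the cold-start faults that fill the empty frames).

9

57: miss, frames [57]
69: miss, frames [57, 69]
98: miss, frames [57, 69, 98]
17: miss, evict 98, frames [57, 69, 17]
70: miss, evict 69, frames [57, 17, 70]
57: hit
17: hit
69: miss, evict 70, frames [57, 17, 69]
57: hit
69: hit
98: miss, evict 57, frames [17, 69, 98]
17: hit
69: hit
17: hit
57: miss, evict 98, frames [17, 69, 57]
69: hit
57: hit
17: hit
69: hit
57: hit
98: miss, evict 57, frames [17, 69, 98]
69: hit
Page faults: 9.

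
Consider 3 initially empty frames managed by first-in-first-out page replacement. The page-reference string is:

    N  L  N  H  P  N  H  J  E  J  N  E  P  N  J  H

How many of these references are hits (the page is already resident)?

5

N -> miss, frames {N}
L -> miss, frames {N,L}
N -> hit
H -> miss, frames {N,L,H}
P -> miss, evict N, frames {L,H,P}
N -> miss, evict L, frames {H,P,N}
H -> hit
J -> miss, evict H, frames {P,N,J}
E -> miss, evict P, frames {N,J,E}
J -> hit
N -> hit
E -> hit
P -> miss, evict N, frames {J,E,P}
N -> miss, evict J, frames {E,P,N}
J -> miss, evict E, frames {P,N,J}
H -> miss, evict P, frames {N,J,H}
Hits: 5.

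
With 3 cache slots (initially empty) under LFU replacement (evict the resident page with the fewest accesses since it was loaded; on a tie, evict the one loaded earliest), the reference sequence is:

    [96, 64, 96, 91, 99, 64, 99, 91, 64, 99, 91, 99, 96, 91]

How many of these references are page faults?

96 -> fault, frames [96]
64 -> fault, frames [96, 64]
96 -> hit
91 -> fault, frames [96, 64, 91]
99 -> fault, evict 64, frames [96, 91, 99]
64 -> fault, evict 91, frames [96, 99, 64]
99 -> hit
91 -> fault, evict 64, frames [96, 99, 91]
64 -> fault, evict 91, frames [96, 99, 64]
99 -> hit
91 -> fault, evict 64, frames [96, 99, 91]
99 -> hit
96 -> hit
91 -> hit
Page faults: 8.

8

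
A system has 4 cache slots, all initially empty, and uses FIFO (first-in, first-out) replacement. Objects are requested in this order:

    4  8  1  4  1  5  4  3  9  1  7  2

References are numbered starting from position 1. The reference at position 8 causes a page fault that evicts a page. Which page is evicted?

4

pos 1: 4 -> miss, frames {4}
pos 2: 8 -> miss, frames {4,8}
pos 3: 1 -> miss, frames {4,8,1}
pos 4: 4 -> hit
pos 5: 1 -> hit
pos 6: 5 -> miss, frames {4,8,1,5}
pos 7: 4 -> hit
pos 8: 3 -> miss, evict 4, frames {8,1,5,3}
At position 8, page 4 is evicted.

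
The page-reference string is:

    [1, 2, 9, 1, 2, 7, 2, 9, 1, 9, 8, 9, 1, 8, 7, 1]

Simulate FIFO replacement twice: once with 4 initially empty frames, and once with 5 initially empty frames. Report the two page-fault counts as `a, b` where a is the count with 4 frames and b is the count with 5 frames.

4 frames: F F F . . F . . . . F . F . . . → 6 faults.
5 frames: F F F . . F . . . . F . . . . . → 5 faults.
5 < 6: adding a frame reduced faults, as is typical.

6, 5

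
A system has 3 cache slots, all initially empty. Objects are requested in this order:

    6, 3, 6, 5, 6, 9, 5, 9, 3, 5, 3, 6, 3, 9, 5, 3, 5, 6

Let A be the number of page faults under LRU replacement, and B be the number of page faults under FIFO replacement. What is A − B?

2

Under LRU: F F . F . F . . F . . F . F F . . F → 9 faults.
Under FIFO: F F . F . F . . . . . F F . F . . . → 7 faults.
A − B = 9 − 7 = 2.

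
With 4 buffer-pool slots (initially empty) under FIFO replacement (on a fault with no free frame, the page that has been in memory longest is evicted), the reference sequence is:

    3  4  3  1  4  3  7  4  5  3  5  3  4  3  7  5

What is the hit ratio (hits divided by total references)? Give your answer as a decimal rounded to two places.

3 -> miss, frames [3]
4 -> miss, frames [3, 4]
3 -> hit
1 -> miss, frames [3, 4, 1]
4 -> hit
3 -> hit
7 -> miss, frames [3, 4, 1, 7]
4 -> hit
5 -> miss, evict 3, frames [4, 1, 7, 5]
3 -> miss, evict 4, frames [1, 7, 5, 3]
5 -> hit
3 -> hit
4 -> miss, evict 1, frames [7, 5, 3, 4]
3 -> hit
7 -> hit
5 -> hit
Hits: 9 of 16 references → 9/16 = 0.5625.

0.56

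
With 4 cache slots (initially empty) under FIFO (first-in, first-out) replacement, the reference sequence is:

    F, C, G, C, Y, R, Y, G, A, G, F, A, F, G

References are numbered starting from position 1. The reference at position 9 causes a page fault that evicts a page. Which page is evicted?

pos 1: F → miss, frames [F]
pos 2: C → miss, frames [F, C]
pos 3: G → miss, frames [F, C, G]
pos 4: C → hit
pos 5: Y → miss, frames [F, C, G, Y]
pos 6: R → miss, evict F, frames [C, G, Y, R]
pos 7: Y → hit
pos 8: G → hit
pos 9: A → miss, evict C, frames [G, Y, R, A]
At position 9, page C is evicted.

C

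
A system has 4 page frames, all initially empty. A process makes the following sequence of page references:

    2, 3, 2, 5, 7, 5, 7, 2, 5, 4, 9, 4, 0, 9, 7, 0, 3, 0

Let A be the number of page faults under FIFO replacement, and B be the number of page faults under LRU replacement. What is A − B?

Under FIFO: F F . F F . . . . F F . F . . . F . → 8 faults.
Under LRU: F F . F F . . . . F F . F . F . F . → 9 faults.
A − B = 8 − 9 = -1.

-1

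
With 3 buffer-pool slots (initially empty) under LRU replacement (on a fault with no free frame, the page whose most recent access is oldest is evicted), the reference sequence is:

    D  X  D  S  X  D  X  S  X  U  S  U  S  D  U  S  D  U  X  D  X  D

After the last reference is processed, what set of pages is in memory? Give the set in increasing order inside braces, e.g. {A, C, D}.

{D, U, X}

D: fault, frames {D}
X: fault, frames {D,X}
D: hit
S: fault, frames {X,D,S}
X: hit
D: hit
X: hit
S: hit
X: hit
U: fault, evict D, frames {S,X,U}
S: hit
U: hit
S: hit
D: fault, evict X, frames {U,S,D}
U: hit
S: hit
D: hit
U: hit
X: fault, evict S, frames {D,U,X}
D: hit
X: hit
D: hit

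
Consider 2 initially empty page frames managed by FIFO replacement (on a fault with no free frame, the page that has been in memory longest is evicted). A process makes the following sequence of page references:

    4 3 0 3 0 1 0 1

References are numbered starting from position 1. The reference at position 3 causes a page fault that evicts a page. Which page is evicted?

pos 1: 4: miss, frames (4)
pos 2: 3: miss, frames (4 3)
pos 3: 0: miss, evict 4, frames (3 0)
At position 3, page 4 is evicted.

4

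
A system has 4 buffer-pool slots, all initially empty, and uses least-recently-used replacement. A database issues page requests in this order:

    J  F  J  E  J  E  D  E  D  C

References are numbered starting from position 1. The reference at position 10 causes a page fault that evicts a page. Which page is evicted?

pos 1: J: fault, frames [J]
pos 2: F: fault, frames [J, F]
pos 3: J: hit
pos 4: E: fault, frames [F, J, E]
pos 5: J: hit
pos 6: E: hit
pos 7: D: fault, frames [F, J, E, D]
pos 8: E: hit
pos 9: D: hit
pos 10: C: fault, evict F, frames [J, E, D, C]
At position 10, page F is evicted.

F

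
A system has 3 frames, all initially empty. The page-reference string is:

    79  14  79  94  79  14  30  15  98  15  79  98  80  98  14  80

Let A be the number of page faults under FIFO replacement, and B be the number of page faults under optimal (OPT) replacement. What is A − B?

Under FIFO: F F . F . . F F F . F . F . F . → 9 faults.
Under OPT: F F . F . . F F F . . . F . F . → 8 faults.
A − B = 9 − 8 = 1.

1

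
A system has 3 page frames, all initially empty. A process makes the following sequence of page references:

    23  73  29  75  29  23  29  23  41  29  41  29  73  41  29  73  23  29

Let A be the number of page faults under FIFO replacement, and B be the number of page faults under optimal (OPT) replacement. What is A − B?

Under FIFO: F F F F . F . . F F . . F . . . F . → 9 faults.
Under OPT: F F F F . . . . F . . . F . . . F . → 7 faults.
A − B = 9 − 7 = 2.

2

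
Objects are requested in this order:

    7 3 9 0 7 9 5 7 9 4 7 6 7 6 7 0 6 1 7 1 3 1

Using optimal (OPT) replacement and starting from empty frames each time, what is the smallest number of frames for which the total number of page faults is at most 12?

3

f=1: 22 faults
f=2: 13 faults
f=3: 10 faults
f=4: 9 faults
f=5: 8 faults
f=6: 8 faults
f=7: 8 faults
f=8: 8 faults
Smallest f with faults ≤ 12 is 3.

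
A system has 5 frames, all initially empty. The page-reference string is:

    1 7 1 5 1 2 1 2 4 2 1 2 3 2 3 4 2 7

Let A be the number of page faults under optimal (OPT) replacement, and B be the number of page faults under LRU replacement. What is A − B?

-1

Under OPT: F F . F . F . . F . . . F . . . . . → 6 faults.
Under LRU: F F . F . F . . F . . . F . . . . F → 7 faults.
A − B = 6 − 7 = -1.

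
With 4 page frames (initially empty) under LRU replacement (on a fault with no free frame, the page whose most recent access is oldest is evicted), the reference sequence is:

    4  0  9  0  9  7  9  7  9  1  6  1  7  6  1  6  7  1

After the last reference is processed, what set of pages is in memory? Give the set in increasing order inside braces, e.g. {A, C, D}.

4 -> fault, frames {4}
0 -> fault, frames {4,0}
9 -> fault, frames {4,0,9}
0 -> hit
9 -> hit
7 -> fault, frames {4,0,9,7}
9 -> hit
7 -> hit
9 -> hit
1 -> fault, evict 4, frames {0,7,9,1}
6 -> fault, evict 0, frames {7,9,1,6}
1 -> hit
7 -> hit
6 -> hit
1 -> hit
6 -> hit
7 -> hit
1 -> hit

{1, 6, 7, 9}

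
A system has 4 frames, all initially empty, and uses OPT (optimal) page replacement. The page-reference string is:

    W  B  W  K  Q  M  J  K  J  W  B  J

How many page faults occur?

W → miss, frames [W]
B → miss, frames [W, B]
W → hit
K → miss, frames [W, B, K]
Q → miss, frames [W, B, K, Q]
M → miss, evict Q, frames [W, B, K, M]
J → miss, evict M, frames [W, B, K, J]
K → hit
J → hit
W → hit
B → hit
J → hit
Page faults: 6.

6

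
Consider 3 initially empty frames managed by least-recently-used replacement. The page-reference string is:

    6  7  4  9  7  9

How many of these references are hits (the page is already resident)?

6 → fault, frames {6}
7 → fault, frames {6,7}
4 → fault, frames {6,7,4}
9 → fault, evict 6, frames {7,4,9}
7 → hit
9 → hit
Hits: 2.

2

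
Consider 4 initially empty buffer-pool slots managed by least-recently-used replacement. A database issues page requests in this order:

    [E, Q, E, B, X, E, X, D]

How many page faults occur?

5

E → miss, frames [E]
Q → miss, frames [E, Q]
E → hit
B → miss, frames [Q, E, B]
X → miss, frames [Q, E, B, X]
E → hit
X → hit
D → miss, evict Q, frames [B, E, X, D]
Page faults: 5.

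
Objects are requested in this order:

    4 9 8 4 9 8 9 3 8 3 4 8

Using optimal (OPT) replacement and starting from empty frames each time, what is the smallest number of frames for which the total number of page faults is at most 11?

2

f=1: 12 faults
f=2: 6 faults
f=3: 4 faults
f=4: 4 faults
Smallest f with faults ≤ 11 is 2.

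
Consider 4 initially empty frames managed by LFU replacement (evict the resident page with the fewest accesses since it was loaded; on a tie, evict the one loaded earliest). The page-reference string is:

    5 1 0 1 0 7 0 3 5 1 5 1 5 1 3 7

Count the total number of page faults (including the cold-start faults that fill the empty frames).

7

5 → miss, frames {5}
1 → miss, frames {5,1}
0 → miss, frames {5,1,0}
1 → hit
0 → hit
7 → miss, frames {5,1,0,7}
0 → hit
3 → miss, evict 5, frames {1,0,7,3}
5 → miss, evict 7, frames {1,0,3,5}
1 → hit
5 → hit
1 → hit
5 → hit
1 → hit
3 → hit
7 → miss, evict 3, frames {1,0,5,7}
Page faults: 7.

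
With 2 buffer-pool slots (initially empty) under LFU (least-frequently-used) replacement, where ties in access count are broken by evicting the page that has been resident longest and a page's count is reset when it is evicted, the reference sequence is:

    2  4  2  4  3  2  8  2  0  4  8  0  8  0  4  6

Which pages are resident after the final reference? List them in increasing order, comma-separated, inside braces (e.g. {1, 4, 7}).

{4, 6}

2 → fault, frames {2}
4 → fault, frames {2,4}
2 → hit
4 → hit
3 → fault, evict 2, frames {4,3}
2 → fault, evict 3, frames {4,2}
8 → fault, evict 2, frames {4,8}
2 → fault, evict 8, frames {4,2}
0 → fault, evict 2, frames {4,0}
4 → hit
8 → fault, evict 0, frames {4,8}
0 → fault, evict 8, frames {4,0}
8 → fault, evict 0, frames {4,8}
0 → fault, evict 8, frames {4,0}
4 → hit
6 → fault, evict 0, frames {4,6}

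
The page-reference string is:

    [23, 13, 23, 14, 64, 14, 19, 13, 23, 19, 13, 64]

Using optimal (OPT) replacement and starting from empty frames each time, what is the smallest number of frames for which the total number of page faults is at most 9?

2

f=1: 12 faults
f=2: 9 faults
f=3: 7 faults
f=4: 5 faults
f=5: 5 faults
Smallest f with faults ≤ 9 is 2.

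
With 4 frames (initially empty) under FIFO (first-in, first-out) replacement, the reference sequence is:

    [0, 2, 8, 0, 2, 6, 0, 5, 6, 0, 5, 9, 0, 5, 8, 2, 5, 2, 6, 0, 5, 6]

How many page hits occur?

10

0 -> miss, frames [0]
2 -> miss, frames [0, 2]
8 -> miss, frames [0, 2, 8]
0 -> hit
2 -> hit
6 -> miss, frames [0, 2, 8, 6]
0 -> hit
5 -> miss, evict 0, frames [2, 8, 6, 5]
6 -> hit
0 -> miss, evict 2, frames [8, 6, 5, 0]
5 -> hit
9 -> miss, evict 8, frames [6, 5, 0, 9]
0 -> hit
5 -> hit
8 -> miss, evict 6, frames [5, 0, 9, 8]
2 -> miss, evict 5, frames [0, 9, 8, 2]
5 -> miss, evict 0, frames [9, 8, 2, 5]
2 -> hit
6 -> miss, evict 9, frames [8, 2, 5, 6]
0 -> miss, evict 8, frames [2, 5, 6, 0]
5 -> hit
6 -> hit
Hits: 10.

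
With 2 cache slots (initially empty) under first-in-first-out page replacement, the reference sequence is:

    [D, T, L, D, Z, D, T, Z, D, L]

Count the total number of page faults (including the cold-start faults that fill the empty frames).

D → fault, frames {D}
T → fault, frames {D,T}
L → fault, evict D, frames {T,L}
D → fault, evict T, frames {L,D}
Z → fault, evict L, frames {D,Z}
D → hit
T → fault, evict D, frames {Z,T}
Z → hit
D → fault, evict Z, frames {T,D}
L → fault, evict T, frames {D,L}
Page faults: 8.

8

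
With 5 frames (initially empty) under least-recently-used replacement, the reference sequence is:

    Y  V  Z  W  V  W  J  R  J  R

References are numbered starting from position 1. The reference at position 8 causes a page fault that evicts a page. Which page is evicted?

Y

pos 1: Y → fault, frames (Y)
pos 2: V → fault, frames (Y V)
pos 3: Z → fault, frames (Y V Z)
pos 4: W → fault, frames (Y V Z W)
pos 5: V → hit
pos 6: W → hit
pos 7: J → fault, frames (Y Z V W J)
pos 8: R → fault, evict Y, frames (Z V W J R)
At position 8, page Y is evicted.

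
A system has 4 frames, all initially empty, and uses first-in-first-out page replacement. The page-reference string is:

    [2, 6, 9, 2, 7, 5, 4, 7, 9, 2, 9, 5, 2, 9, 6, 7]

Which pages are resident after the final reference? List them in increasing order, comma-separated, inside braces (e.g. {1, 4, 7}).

2: miss, frames {2}
6: miss, frames {2,6}
9: miss, frames {2,6,9}
2: hit
7: miss, frames {2,6,9,7}
5: miss, evict 2, frames {6,9,7,5}
4: miss, evict 6, frames {9,7,5,4}
7: hit
9: hit
2: miss, evict 9, frames {7,5,4,2}
9: miss, evict 7, frames {5,4,2,9}
5: hit
2: hit
9: hit
6: miss, evict 5, frames {4,2,9,6}
7: miss, evict 4, frames {2,9,6,7}

{2, 6, 7, 9}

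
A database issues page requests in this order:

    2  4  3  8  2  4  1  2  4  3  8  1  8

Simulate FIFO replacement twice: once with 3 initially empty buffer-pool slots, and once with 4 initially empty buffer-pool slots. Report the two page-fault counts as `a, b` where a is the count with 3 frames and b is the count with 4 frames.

9, 10

3 frames: F F F F F F F . . F F . . → 9 faults.
4 frames: F F F F . . F F F F F F . → 10 faults.
10 > 9: adding a frame increased faults — Belady's anomaly.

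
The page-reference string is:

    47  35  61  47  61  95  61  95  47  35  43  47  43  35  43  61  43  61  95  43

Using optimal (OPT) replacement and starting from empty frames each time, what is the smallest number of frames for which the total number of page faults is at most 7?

4

f=1: 20 faults
f=2: 10 faults
f=3: 8 faults
f=4: 6 faults
f=5: 5 faults
Smallest f with faults ≤ 7 is 4.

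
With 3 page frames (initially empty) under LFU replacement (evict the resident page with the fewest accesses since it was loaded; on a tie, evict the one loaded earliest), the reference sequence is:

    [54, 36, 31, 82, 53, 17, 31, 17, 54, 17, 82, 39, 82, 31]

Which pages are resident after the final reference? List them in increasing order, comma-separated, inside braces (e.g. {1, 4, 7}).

54: miss, frames [54]
36: miss, frames [54, 36]
31: miss, frames [54, 36, 31]
82: miss, evict 54, frames [36, 31, 82]
53: miss, evict 36, frames [31, 82, 53]
17: miss, evict 31, frames [82, 53, 17]
31: miss, evict 82, frames [53, 17, 31]
17: hit
54: miss, evict 53, frames [17, 31, 54]
17: hit
82: miss, evict 31, frames [17, 54, 82]
39: miss, evict 54, frames [17, 82, 39]
82: hit
31: miss, evict 39, frames [17, 82, 31]

{17, 31, 82}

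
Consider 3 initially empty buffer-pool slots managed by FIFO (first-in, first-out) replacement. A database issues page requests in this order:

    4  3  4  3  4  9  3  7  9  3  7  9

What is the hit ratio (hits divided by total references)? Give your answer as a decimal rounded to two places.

4 -> miss, frames [4]
3 -> miss, frames [4, 3]
4 -> hit
3 -> hit
4 -> hit
9 -> miss, frames [4, 3, 9]
3 -> hit
7 -> miss, evict 4, frames [3, 9, 7]
9 -> hit
3 -> hit
7 -> hit
9 -> hit
Hits: 8 of 12 references → 8/12 = 0.6667.

0.67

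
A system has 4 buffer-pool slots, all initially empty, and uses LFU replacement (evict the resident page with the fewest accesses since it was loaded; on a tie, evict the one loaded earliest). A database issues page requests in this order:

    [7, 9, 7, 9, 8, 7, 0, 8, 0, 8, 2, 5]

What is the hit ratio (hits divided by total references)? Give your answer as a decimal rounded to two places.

7 → miss, frames (7)
9 → miss, frames (7 9)
7 → hit
9 → hit
8 → miss, frames (7 9 8)
7 → hit
0 → miss, frames (7 9 8 0)
8 → hit
0 → hit
8 → hit
2 → miss, evict 9, frames (7 8 0 2)
5 → miss, evict 2, frames (7 8 0 5)
Hits: 6 of 12 references → 6/12 = 0.5000.

0.50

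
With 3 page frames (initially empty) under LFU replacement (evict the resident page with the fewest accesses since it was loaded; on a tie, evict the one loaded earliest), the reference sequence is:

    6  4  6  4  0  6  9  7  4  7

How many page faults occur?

5

6: miss, frames {6}
4: miss, frames {6,4}
6: hit
4: hit
0: miss, frames {6,4,0}
6: hit
9: miss, evict 0, frames {6,4,9}
7: miss, evict 9, frames {6,4,7}
4: hit
7: hit
Page faults: 5.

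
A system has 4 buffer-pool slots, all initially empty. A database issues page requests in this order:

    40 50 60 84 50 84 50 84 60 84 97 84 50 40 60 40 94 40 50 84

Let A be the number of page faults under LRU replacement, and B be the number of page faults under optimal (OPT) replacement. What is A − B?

2

Under LRU: F F F F . . . . . . F . . F F . F . . F → 9 faults.
Under OPT: F F F F . . . . . . F . . . F . F . . . → 7 faults.
A − B = 9 − 7 = 2.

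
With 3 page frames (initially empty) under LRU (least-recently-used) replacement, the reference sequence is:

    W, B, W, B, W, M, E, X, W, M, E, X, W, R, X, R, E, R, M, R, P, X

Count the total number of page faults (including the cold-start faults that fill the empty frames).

W: fault, frames {W}
B: fault, frames {W,B}
W: hit
B: hit
W: hit
M: fault, frames {B,W,M}
E: fault, evict B, frames {W,M,E}
X: fault, evict W, frames {M,E,X}
W: fault, evict M, frames {E,X,W}
M: fault, evict E, frames {X,W,M}
E: fault, evict X, frames {W,M,E}
X: fault, evict W, frames {M,E,X}
W: fault, evict M, frames {E,X,W}
R: fault, evict E, frames {X,W,R}
X: hit
R: hit
E: fault, evict W, frames {X,R,E}
R: hit
M: fault, evict X, frames {E,R,M}
R: hit
P: fault, evict E, frames {M,R,P}
X: fault, evict M, frames {R,P,X}
Page faults: 15.

15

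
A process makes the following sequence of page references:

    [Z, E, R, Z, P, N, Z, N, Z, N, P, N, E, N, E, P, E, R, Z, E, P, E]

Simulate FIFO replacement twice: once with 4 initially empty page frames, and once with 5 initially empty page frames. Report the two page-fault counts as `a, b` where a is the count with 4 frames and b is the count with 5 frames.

9, 5

4 frames: F F F . F F F . . . . . F . . . . F . . F . → 9 faults.
5 frames: F F F . F F . . . . . . . . . . . . . . . . → 5 faults.
5 < 9: adding a frame reduced faults, as is typical.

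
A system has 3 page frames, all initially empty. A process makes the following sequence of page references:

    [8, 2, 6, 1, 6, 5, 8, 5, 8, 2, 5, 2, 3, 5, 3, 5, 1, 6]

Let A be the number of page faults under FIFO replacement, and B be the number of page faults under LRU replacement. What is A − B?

1

Under FIFO: F F F F . F F . . F . . F F . . F F → 11 faults.
Under LRU: F F F F . F F . . F . . F . . . F F → 10 faults.
A − B = 11 − 10 = 1.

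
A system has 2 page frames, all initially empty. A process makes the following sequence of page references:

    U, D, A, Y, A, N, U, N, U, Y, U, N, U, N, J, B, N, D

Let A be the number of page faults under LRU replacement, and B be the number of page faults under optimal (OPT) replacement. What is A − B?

1

Under LRU: F F F F . F F . . F . F . . F F F F → 12 faults.
Under OPT: F F F F . F F . . F . F . . F F . F → 11 faults.
A − B = 12 − 11 = 1.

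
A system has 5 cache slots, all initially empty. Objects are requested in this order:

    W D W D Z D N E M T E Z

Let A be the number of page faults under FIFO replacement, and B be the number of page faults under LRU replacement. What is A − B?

Under FIFO: F F . . F . F F F F . . → 7 faults.
Under LRU: F F . . F . F F F F . F → 8 faults.
A − B = 7 − 8 = -1.

-1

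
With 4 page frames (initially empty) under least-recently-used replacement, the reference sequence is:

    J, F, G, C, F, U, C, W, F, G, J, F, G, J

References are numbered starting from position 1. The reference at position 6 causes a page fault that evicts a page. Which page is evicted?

J

pos 1: J → miss, frames [J]
pos 2: F → miss, frames [J, F]
pos 3: G → miss, frames [J, F, G]
pos 4: C → miss, frames [J, F, G, C]
pos 5: F → hit
pos 6: U → miss, evict J, frames [G, C, F, U]
At position 6, page J is evicted.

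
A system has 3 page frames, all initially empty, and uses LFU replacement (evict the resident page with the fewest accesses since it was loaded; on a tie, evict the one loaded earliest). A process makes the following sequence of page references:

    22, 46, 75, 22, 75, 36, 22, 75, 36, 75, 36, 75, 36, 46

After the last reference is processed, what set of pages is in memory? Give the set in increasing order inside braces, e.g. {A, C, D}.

{36, 46, 75}

22 → miss, frames (22)
46 → miss, frames (22 46)
75 → miss, frames (22 46 75)
22 → hit
75 → hit
36 → miss, evict 46, frames (22 75 36)
22 → hit
75 → hit
36 → hit
75 → hit
36 → hit
75 → hit
36 → hit
46 → miss, evict 22, frames (75 36 46)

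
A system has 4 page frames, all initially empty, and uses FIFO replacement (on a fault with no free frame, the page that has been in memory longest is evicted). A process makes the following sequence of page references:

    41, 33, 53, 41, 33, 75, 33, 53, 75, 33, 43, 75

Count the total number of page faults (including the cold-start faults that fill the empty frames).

5

41: fault, frames [41]
33: fault, frames [41, 33]
53: fault, frames [41, 33, 53]
41: hit
33: hit
75: fault, frames [41, 33, 53, 75]
33: hit
53: hit
75: hit
33: hit
43: fault, evict 41, frames [33, 53, 75, 43]
75: hit
Page faults: 5.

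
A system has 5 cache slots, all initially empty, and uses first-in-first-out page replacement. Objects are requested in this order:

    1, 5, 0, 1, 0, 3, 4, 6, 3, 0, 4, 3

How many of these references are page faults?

6

1 -> miss, frames (1)
5 -> miss, frames (1 5)
0 -> miss, frames (1 5 0)
1 -> hit
0 -> hit
3 -> miss, frames (1 5 0 3)
4 -> miss, frames (1 5 0 3 4)
6 -> miss, evict 1, frames (5 0 3 4 6)
3 -> hit
0 -> hit
4 -> hit
3 -> hit
Page faults: 6.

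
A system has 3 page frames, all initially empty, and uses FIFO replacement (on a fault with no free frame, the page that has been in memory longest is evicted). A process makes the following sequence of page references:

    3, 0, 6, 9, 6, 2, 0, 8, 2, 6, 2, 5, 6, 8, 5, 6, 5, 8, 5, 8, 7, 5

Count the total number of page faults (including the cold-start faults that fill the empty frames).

3 -> miss, frames (3)
0 -> miss, frames (3 0)
6 -> miss, frames (3 0 6)
9 -> miss, evict 3, frames (0 6 9)
6 -> hit
2 -> miss, evict 0, frames (6 9 2)
0 -> miss, evict 6, frames (9 2 0)
8 -> miss, evict 9, frames (2 0 8)
2 -> hit
6 -> miss, evict 2, frames (0 8 6)
2 -> miss, evict 0, frames (8 6 2)
5 -> miss, evict 8, frames (6 2 5)
6 -> hit
8 -> miss, evict 6, frames (2 5 8)
5 -> hit
6 -> miss, evict 2, frames (5 8 6)
5 -> hit
8 -> hit
5 -> hit
8 -> hit
7 -> miss, evict 5, frames (8 6 7)
5 -> miss, evict 8, frames (6 7 5)
Page faults: 14.

14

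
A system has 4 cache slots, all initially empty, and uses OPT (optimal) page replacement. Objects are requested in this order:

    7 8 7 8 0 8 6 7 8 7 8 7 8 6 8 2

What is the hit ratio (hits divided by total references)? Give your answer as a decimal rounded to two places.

7 → fault, frames {7}
8 → fault, frames {7,8}
7 → hit
8 → hit
0 → fault, frames {7,8,0}
8 → hit
6 → fault, frames {7,8,0,6}
7 → hit
8 → hit
7 → hit
8 → hit
7 → hit
8 → hit
6 → hit
8 → hit
2 → fault, evict 6, frames {7,8,0,2}
Hits: 11 of 16 references → 11/16 = 0.6875.

0.69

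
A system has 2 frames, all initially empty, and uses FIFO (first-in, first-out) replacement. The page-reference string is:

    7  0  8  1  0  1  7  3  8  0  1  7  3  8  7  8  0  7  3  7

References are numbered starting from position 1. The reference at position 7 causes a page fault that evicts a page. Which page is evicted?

pos 1: 7: miss, frames [7]
pos 2: 0: miss, frames [7, 0]
pos 3: 8: miss, evict 7, frames [0, 8]
pos 4: 1: miss, evict 0, frames [8, 1]
pos 5: 0: miss, evict 8, frames [1, 0]
pos 6: 1: hit
pos 7: 7: miss, evict 1, frames [0, 7]
At position 7, page 1 is evicted.

1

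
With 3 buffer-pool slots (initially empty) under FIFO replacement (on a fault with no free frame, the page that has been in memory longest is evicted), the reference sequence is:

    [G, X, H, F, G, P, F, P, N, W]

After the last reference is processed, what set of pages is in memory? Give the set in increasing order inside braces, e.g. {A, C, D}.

{N, P, W}

G -> fault, frames [G]
X -> fault, frames [G, X]
H -> fault, frames [G, X, H]
F -> fault, evict G, frames [X, H, F]
G -> fault, evict X, frames [H, F, G]
P -> fault, evict H, frames [F, G, P]
F -> hit
P -> hit
N -> fault, evict F, frames [G, P, N]
W -> fault, evict G, frames [P, N, W]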